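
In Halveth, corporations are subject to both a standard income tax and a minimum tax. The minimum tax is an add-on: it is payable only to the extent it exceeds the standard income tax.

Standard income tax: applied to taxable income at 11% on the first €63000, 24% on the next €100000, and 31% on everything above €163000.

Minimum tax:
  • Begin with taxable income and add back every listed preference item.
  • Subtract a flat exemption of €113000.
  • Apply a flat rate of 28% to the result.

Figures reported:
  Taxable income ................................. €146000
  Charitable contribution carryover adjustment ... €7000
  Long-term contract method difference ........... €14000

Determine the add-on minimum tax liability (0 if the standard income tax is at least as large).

€0

Minimum tax:
  Adjusted income: €146000 + €7000 + €14000 = €167000
  Less exemption €113000 → base €54000
  €54000 × 28% = €15120

Standard income tax:
  €63000 × 11% = €6930
  €83000 × 24% = €19920
  → €26850

€15120 ≤ €26850, so no add-on is due.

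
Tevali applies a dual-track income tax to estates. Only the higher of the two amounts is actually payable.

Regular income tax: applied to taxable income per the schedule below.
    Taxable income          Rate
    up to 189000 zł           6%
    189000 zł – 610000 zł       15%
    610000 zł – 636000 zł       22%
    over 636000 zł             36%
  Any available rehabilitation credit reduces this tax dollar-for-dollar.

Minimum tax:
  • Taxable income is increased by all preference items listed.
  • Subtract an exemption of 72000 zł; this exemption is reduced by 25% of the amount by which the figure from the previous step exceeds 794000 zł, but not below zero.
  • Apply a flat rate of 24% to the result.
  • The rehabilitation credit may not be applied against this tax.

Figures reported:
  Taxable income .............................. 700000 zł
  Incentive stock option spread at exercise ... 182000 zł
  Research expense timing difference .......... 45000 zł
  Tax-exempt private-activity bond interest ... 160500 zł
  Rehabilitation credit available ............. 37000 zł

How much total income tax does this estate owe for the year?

261000 zł

Regular income tax:
  189000 zł × 6% = 11340 zł
  421000 zł × 15% = 63150 zł
  26000 zł × 22% = 5720 zł
  64000 zł × 36% = 23040 zł
  → 103250 zł
  Less rehabilitation credit 37000 zł → 66250 zł

Minimum tax:
  Adjusted income: 700000 zł + 182000 zł + 45000 zł + 160500 zł = 1087500 zł
  Exemption: 25% × (1087500 zł − 794000 zł) = 73375 zł ≥ 72000 zł, so the exemption is fully phased out
  Base: 1087500 zł − 0 zł = 1087500 zł
  1087500 zł × 24% = 261000 zł

261000 zł > 66250 zł, so the minimum tax is the binding amount.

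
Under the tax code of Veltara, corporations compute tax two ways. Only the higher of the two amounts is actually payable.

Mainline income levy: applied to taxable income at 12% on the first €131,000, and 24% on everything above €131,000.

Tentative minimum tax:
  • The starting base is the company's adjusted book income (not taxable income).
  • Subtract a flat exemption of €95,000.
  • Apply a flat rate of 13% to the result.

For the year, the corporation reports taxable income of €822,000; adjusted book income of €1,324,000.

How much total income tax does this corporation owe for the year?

Mainline income levy:
  €131,000 × 12% = €15,720
  €691,000 × 24% = €165,840
  → €181,560

Tentative minimum tax:
  Base (adjusted book income): €1,324,000
  Less exemption €95,000 → base €1,229,000
  €1,229,000 × 13% = €159,770

€181,560 > €159,770, so the mainline income levy governs.

€181,560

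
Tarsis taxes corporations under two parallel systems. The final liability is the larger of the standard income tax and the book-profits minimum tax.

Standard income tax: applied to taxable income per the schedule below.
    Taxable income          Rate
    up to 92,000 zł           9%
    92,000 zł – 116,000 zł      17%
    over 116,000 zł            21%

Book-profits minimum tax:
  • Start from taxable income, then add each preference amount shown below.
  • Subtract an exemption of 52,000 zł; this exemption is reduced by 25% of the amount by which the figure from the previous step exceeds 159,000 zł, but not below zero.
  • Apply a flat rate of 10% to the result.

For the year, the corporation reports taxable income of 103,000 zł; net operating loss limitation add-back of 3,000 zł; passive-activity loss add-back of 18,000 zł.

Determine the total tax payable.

Book-profits minimum tax:
  Adjusted income: 103,000 zł + 3,000 zł + 18,000 zł = 124,000 zł
  Exemption: 124,000 zł ≤ 159,000 zł, so full 52,000 zł applies
  Base: 124,000 zł − 52,000 zł = 72,000 zł
  72,000 zł × 10% = 7,200 zł

Standard income tax:
  92,000 zł × 9% = 8,280 zł
  11,000 zł × 17% = 1,870 zł
  → 10,150 zł

10,150 zł > 7,200 zł, so the standard income tax governs.

10,150 zł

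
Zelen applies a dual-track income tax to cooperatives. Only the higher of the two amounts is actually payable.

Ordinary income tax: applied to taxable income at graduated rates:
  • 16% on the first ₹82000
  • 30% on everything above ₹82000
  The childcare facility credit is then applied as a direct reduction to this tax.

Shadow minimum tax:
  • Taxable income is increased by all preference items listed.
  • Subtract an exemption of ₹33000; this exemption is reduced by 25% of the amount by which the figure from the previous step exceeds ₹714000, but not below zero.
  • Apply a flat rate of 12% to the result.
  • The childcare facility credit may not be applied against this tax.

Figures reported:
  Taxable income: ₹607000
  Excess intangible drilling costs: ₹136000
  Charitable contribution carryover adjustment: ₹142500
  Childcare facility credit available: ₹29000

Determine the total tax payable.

Ordinary income tax:
  ₹82000 × 16% = ₹13120
  ₹525000 × 30% = ₹157500
  → ₹170620
  Less childcare facility credit ₹29000 → ₹141620

Shadow minimum tax:
  Adjusted income: ₹607000 + ₹136000 + ₹142500 = ₹885500
  Exemption: 25% × (₹885500 − ₹714000) = ₹42875 ≥ ₹33000, so the exemption is fully phased out
  Base: ₹885500 − ₹0 = ₹885500
  ₹885500 × 12% = ₹106260

₹141620 > ₹106260, so the ordinary income tax governs.

₹141620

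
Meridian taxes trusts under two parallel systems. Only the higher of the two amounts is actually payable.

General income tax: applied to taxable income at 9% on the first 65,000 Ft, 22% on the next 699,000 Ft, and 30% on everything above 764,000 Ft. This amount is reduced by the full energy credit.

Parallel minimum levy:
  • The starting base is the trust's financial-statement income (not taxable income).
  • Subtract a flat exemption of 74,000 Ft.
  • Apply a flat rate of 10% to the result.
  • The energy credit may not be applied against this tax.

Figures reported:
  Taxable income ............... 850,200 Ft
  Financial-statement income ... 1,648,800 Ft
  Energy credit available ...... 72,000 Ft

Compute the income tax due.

157,480 Ft

General income tax:
  65,000 Ft × 9% = 5,850 Ft
  699,000 Ft × 22% = 153,780 Ft
  86,200 Ft × 30% = 25,860 Ft
  → 185,490 Ft
  Less energy credit 72,000 Ft → 113,490 Ft

Parallel minimum levy:
  Base (financial-statement income): 1,648,800 Ft
  Less exemption 74,000 Ft → base 1,574,800 Ft
  1,574,800 Ft × 10% = 157,480 Ft

157,480 Ft > 113,490 Ft, so the parallel minimum levy is the binding amount.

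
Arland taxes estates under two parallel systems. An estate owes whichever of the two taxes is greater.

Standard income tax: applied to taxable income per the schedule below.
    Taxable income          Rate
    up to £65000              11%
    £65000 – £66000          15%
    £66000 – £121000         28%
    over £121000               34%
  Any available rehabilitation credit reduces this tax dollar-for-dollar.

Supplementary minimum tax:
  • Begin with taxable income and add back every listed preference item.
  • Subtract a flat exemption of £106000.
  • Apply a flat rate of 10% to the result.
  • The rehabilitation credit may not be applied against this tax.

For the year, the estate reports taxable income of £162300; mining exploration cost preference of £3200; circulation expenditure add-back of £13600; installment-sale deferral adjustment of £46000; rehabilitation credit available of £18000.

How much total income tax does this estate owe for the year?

Supplementary minimum tax:
  Adjusted income: £162300 + £3200 + £13600 + £46000 = £225100
  Less exemption £106000 → base £119100
  £119100 × 10% = £11910

Standard income tax:
  £65000 × 11% = £7150
  £1000 × 15% = £150
  £55000 × 28% = £15400
  £41300 × 34% = £14042
  → £36742
  Less rehabilitation credit £18000 → £18742

£18742 > £11910, so the standard income tax governs.

£18742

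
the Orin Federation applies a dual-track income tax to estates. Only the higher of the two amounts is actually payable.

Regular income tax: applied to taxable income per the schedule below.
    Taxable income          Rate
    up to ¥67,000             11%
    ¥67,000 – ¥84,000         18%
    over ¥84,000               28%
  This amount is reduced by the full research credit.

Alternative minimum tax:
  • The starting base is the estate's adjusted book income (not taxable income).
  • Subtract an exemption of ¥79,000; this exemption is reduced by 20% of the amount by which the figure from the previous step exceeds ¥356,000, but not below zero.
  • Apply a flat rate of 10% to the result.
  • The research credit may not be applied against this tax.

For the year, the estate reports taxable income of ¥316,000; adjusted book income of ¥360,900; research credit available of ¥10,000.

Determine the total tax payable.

¥65,390

Alternative minimum tax:
  Base (adjusted book income): ¥360,900
  Exemption: ¥79,000 − 20% × (¥360,900 − ¥356,000) = ¥79,000 − ¥980 = ¥78,020
  Base: ¥360,900 − ¥78,020 = ¥282,880
  ¥282,880 × 10% = ¥28,288

Regular income tax:
  ¥67,000 × 11% = ¥7,370
  ¥17,000 × 18% = ¥3,060
  ¥232,000 × 28% = ¥64,960
  → ¥75,390
  Less research credit ¥10,000 → ¥65,390

¥65,390 > ¥28,288, so the regular income tax governs.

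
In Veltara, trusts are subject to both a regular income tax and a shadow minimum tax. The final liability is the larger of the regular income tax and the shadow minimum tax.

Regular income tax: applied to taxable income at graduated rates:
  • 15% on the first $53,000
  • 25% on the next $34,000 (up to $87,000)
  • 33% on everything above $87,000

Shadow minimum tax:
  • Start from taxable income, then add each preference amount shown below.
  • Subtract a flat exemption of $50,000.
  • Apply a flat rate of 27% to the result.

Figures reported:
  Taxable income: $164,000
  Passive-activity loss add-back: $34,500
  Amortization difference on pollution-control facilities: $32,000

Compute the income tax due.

Shadow minimum tax:
  Adjusted income: $164,000 + $34,500 + $32,000 = $230,500
  Less exemption $50,000 → base $180,500
  $180,500 × 27% = $48,735

Regular income tax:
  $53,000 × 15% = $7,950
  $34,000 × 25% = $8,500
  $77,000 × 33% = $25,410
  → $41,860

$48,735 > $41,860, so the shadow minimum tax is the binding amount.

$48,735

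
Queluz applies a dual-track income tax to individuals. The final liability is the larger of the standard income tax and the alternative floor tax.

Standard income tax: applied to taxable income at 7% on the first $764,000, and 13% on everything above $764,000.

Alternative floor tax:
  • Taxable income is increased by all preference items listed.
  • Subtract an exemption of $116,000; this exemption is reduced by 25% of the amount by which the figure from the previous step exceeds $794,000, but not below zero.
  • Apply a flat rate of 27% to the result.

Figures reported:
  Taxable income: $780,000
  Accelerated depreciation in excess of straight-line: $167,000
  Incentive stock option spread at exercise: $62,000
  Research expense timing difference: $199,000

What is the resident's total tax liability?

$322,785

Alternative floor tax:
  Adjusted income: $780,000 + $167,000 + $62,000 + $199,000 = $1,208,000
  Exemption: $116,000 − 25% × ($1,208,000 − $794,000) = $116,000 − $103,500 = $12,500
  Base: $1,208,000 − $12,500 = $1,195,500
  $1,195,500 × 27% = $322,785

Standard income tax:
  $764,000 × 7% = $53,480
  $16,000 × 13% = $2,080
  → $55,560

$322,785 > $55,560, so the alternative floor tax is the binding amount.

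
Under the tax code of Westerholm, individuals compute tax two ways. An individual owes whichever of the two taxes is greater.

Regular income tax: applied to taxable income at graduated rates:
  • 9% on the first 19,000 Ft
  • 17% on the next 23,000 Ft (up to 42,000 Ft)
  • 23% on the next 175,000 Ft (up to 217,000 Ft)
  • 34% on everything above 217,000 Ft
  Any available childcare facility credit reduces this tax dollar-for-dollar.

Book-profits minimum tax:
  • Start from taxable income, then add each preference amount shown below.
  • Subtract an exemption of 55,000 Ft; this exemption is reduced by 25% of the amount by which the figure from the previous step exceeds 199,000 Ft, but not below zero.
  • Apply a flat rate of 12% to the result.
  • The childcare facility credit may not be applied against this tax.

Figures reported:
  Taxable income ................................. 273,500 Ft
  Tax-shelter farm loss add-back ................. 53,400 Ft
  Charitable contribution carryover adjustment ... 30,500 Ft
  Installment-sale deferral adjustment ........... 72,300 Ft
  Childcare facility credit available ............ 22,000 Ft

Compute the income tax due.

Book-profits minimum tax:
  Adjusted income: 273,500 Ft + 53,400 Ft + 30,500 Ft + 72,300 Ft = 429,700 Ft
  Exemption: 25% × (429,700 Ft − 199,000 Ft) = 57,675 Ft ≥ 55,000 Ft, so the exemption is fully phased out
  Base: 429,700 Ft − 0 Ft = 429,700 Ft
  429,700 Ft × 12% = 51,564 Ft

Regular income tax:
  19,000 Ft × 9% = 1,710 Ft
  23,000 Ft × 17% = 3,910 Ft
  175,000 Ft × 23% = 40,250 Ft
  56,500 Ft × 34% = 19,210 Ft
  → 65,080 Ft
  Less childcare facility credit 22,000 Ft → 43,080 Ft

51,564 Ft > 43,080 Ft, so the book-profits minimum tax is the binding amount.

51,564 Ft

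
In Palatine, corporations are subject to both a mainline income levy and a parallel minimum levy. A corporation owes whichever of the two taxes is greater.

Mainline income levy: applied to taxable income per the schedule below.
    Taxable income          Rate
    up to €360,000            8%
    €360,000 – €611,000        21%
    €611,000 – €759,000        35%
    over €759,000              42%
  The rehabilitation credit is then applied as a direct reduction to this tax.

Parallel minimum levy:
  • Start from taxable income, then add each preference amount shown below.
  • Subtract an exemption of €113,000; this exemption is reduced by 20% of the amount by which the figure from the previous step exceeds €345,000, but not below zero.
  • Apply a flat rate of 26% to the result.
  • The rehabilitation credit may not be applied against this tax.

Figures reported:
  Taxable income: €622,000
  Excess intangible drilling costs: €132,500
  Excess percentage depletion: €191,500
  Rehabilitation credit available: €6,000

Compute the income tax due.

Mainline income levy:
  €360,000 × 8% = €28,800
  €251,000 × 21% = €52,710
  €11,000 × 35% = €3,850
  → €85,360
  Less rehabilitation credit €6,000 → €79,360

Parallel minimum levy:
  Adjusted income: €622,000 + €132,500 + €191,500 = €946,000
  Exemption: 20% × (€946,000 − €345,000) = €120,200 ≥ €113,000, so the exemption is fully phased out
  Base: €946,000 − €0 = €946,000
  €946,000 × 26% = €245,960

€245,960 > €79,360, so the parallel minimum levy is the binding amount.

€245,960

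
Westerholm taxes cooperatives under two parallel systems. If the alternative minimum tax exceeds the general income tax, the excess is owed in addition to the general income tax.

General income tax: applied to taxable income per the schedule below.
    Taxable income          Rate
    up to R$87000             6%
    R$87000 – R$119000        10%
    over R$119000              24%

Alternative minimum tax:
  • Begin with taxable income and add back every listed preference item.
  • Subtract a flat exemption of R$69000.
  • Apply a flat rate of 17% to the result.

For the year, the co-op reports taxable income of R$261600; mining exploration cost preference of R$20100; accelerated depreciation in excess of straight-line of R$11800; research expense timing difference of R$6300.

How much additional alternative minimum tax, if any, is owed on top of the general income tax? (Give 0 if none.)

R$0

Alternative minimum tax:
  Adjusted income: R$261600 + R$20100 + R$11800 + R$6300 = R$299800
  Less exemption R$69000 → base R$230800
  R$230800 × 17% = R$39236

General income tax:
  R$87000 × 6% = R$5220
  R$32000 × 10% = R$3200
  R$142600 × 24% = R$34224
  → R$42644

R$39236 ≤ R$42644, so no add-on is due.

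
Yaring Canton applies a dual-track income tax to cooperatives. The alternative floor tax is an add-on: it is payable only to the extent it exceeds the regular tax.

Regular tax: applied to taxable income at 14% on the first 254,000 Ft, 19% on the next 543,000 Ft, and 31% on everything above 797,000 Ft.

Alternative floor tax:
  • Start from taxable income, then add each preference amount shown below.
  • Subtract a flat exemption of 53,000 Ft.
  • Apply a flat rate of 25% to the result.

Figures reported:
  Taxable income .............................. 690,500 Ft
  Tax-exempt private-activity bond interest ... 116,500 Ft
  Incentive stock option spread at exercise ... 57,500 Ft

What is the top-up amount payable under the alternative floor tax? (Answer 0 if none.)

Regular tax:
  254,000 Ft × 14% = 35,560 Ft
  436,500 Ft × 19% = 82,935 Ft
  → 118,495 Ft

Alternative floor tax:
  Adjusted income: 690,500 Ft + 116,500 Ft + 57,500 Ft = 864,500 Ft
  Less exemption 53,000 Ft → base 811,500 Ft
  811,500 Ft × 25% = 202,875 Ft

Excess of alternative floor tax over regular tax: 202,875 Ft − 118,495 Ft = 84,380 Ft.

84,380 Ft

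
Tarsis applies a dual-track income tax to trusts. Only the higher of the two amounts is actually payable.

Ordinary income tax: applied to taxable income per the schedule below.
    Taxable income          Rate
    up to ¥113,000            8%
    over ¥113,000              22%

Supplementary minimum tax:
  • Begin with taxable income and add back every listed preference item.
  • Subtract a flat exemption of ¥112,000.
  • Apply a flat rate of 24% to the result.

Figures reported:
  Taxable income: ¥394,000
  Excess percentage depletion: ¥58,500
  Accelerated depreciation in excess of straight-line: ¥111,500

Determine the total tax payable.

¥108,480

Supplementary minimum tax:
  Adjusted income: ¥394,000 + ¥58,500 + ¥111,500 = ¥564,000
  Less exemption ¥112,000 → base ¥452,000
  ¥452,000 × 24% = ¥108,480

Ordinary income tax:
  ¥113,000 × 8% = ¥9,040
  ¥281,000 × 22% = ¥61,820
  → ¥70,860

¥108,480 > ¥70,860, so the supplementary minimum tax is the binding amount.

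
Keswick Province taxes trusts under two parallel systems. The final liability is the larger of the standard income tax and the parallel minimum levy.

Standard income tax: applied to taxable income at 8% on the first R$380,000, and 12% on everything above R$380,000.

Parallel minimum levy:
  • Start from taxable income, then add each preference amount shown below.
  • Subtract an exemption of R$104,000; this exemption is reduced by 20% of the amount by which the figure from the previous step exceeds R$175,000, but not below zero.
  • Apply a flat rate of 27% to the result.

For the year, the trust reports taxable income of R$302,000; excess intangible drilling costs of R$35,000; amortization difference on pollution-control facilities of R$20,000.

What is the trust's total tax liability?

R$78,138

Standard income tax:
  R$302,000 × 8% = R$24,160

Parallel minimum levy:
  Adjusted income: R$302,000 + R$35,000 + R$20,000 = R$357,000
  Exemption: R$104,000 − 20% × (R$357,000 − R$175,000) = R$104,000 − R$36,400 = R$67,600
  Base: R$357,000 − R$67,600 = R$289,400
  R$289,400 × 27% = R$78,138

R$78,138 > R$24,160, so the parallel minimum levy is the binding amount.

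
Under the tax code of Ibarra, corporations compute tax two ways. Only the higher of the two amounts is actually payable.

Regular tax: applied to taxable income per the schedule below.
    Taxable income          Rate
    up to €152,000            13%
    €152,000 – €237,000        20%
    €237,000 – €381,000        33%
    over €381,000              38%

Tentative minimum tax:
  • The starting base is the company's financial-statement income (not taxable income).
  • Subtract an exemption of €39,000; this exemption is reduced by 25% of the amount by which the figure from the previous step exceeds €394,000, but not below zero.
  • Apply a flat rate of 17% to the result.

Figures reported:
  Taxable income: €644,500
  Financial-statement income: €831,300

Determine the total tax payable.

Tentative minimum tax:
  Base (financial-statement income): €831,300
  Exemption: 25% × (€831,300 − €394,000) = €109,325 ≥ €39,000, so the exemption is fully phased out
  Base: €831,300 − €0 = €831,300
  €831,300 × 17% = €141,321

Regular tax:
  €152,000 × 13% = €19,760
  €85,000 × 20% = €17,000
  €144,000 × 33% = €47,520
  €263,500 × 38% = €100,130
  → €184,410

€184,410 > €141,321, so the regular tax governs.

€184,410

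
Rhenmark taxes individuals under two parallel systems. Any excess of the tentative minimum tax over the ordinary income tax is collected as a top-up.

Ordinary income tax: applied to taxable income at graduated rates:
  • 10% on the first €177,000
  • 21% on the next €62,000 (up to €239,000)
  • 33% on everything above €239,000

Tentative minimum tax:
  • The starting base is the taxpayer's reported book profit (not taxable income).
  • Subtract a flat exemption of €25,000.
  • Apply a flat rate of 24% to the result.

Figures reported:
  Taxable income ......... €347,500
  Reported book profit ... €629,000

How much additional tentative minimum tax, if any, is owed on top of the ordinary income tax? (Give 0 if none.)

Tentative minimum tax:
  Base (reported book profit): €629,000
  Less exemption €25,000 → base €604,000
  €604,000 × 24% = €144,960

Ordinary income tax:
  €177,000 × 10% = €17,700
  €62,000 × 21% = €13,020
  €108,500 × 33% = €35,805
  → €66,525

Excess of tentative minimum tax over ordinary income tax: €144,960 − €66,525 = €78,435.

€78,435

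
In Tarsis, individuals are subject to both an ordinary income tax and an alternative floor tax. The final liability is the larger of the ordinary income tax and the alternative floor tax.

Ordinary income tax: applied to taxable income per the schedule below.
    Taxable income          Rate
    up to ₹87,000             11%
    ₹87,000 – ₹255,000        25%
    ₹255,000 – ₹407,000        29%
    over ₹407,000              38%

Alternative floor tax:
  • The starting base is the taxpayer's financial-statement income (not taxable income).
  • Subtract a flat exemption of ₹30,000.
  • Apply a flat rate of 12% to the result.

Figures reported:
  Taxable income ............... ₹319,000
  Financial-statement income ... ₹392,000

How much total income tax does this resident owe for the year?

₹70,130

Ordinary income tax:
  ₹87,000 × 11% = ₹9,570
  ₹168,000 × 25% = ₹42,000
  ₹64,000 × 29% = ₹18,560
  → ₹70,130

Alternative floor tax:
  Base (financial-statement income): ₹392,000
  Less exemption ₹30,000 → base ₹362,000
  ₹362,000 × 12% = ₹43,440

₹70,130 > ₹43,440, so the ordinary income tax governs.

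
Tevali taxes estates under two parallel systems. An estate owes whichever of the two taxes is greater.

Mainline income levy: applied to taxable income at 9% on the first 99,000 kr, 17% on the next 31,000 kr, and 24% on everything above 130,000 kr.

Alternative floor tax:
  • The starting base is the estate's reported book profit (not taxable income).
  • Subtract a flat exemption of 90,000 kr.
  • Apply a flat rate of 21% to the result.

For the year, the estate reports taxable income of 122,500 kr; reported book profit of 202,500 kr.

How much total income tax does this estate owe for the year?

Alternative floor tax:
  Base (reported book profit): 202,500 kr
  Less exemption 90,000 kr → base 112,500 kr
  112,500 kr × 21% = 23,625 kr

Mainline income levy:
  99,000 kr × 9% = 8,910 kr
  23,500 kr × 17% = 3,995 kr
  → 12,905 kr

23,625 kr > 12,905 kr, so the alternative floor tax is the binding amount.

23,625 kr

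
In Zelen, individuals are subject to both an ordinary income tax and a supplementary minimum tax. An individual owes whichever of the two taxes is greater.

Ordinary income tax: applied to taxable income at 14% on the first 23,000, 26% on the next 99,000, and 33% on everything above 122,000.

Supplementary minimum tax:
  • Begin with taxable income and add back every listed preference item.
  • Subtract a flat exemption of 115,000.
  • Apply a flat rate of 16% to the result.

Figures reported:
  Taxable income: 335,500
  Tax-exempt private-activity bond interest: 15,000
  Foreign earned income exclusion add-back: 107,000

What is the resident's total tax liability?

99,415

Ordinary income tax:
  23,000 × 14% = 3,220
  99,000 × 26% = 25,740
  213,500 × 33% = 70,455
  → 99,415

Supplementary minimum tax:
  Adjusted income: 335,500 + 15,000 + 107,000 = 457,500
  Less exemption 115,000 → base 342,500
  342,500 × 16% = 54,800

99,415 > 54,800, so the ordinary income tax governs.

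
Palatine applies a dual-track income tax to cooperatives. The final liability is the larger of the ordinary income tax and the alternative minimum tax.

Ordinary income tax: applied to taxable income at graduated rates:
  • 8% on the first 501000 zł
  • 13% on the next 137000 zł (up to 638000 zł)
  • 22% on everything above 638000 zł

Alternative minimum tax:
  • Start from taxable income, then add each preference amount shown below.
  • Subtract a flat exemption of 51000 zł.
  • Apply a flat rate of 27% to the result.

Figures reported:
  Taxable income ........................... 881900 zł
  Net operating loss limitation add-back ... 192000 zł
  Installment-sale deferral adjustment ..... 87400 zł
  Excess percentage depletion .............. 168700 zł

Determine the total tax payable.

345330 zł

Alternative minimum tax:
  Adjusted income: 881900 zł + 192000 zł + 87400 zł + 168700 zł = 1330000 zł
  Less exemption 51000 zł → base 1279000 zł
  1279000 zł × 27% = 345330 zł

Ordinary income tax:
  501000 zł × 8% = 40080 zł
  137000 zł × 13% = 17810 zł
  243900 zł × 22% = 53658 zł
  → 111548 zł

345330 zł > 111548 zł, so the alternative minimum tax is the binding amount.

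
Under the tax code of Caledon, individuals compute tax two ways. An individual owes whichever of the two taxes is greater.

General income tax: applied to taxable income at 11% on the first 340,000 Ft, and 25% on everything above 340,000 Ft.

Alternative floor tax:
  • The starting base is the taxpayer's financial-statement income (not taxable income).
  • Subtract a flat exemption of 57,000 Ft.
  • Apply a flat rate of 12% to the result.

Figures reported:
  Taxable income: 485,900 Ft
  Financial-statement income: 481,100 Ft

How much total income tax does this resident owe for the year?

73,875 Ft

Alternative floor tax:
  Base (financial-statement income): 481,100 Ft
  Less exemption 57,000 Ft → base 424,100 Ft
  424,100 Ft × 12% = 50,892 Ft

General income tax:
  340,000 Ft × 11% = 37,400 Ft
  145,900 Ft × 25% = 36,475 Ft
  → 73,875 Ft

73,875 Ft > 50,892 Ft, so the general income tax governs.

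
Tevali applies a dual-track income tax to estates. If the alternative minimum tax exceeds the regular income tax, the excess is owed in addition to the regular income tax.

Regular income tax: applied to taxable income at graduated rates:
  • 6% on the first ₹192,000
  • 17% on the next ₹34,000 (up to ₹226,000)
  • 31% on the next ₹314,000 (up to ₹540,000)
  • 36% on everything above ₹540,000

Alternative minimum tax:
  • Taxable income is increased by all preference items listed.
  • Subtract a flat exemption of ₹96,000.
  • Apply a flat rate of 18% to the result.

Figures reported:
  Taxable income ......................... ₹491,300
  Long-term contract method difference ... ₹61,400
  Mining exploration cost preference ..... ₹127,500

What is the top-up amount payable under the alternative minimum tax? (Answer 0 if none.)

₹5,613

Regular income tax:
  ₹192,000 × 6% = ₹11,520
  ₹34,000 × 17% = ₹5,780
  ₹265,300 × 31% = ₹82,243
  → ₹99,543

Alternative minimum tax:
  Adjusted income: ₹491,300 + ₹61,400 + ₹127,500 = ₹680,200
  Less exemption ₹96,000 → base ₹584,200
  ₹584,200 × 18% = ₹105,156

Excess of alternative minimum tax over regular income tax: ₹105,156 − ₹99,543 = ₹5,613.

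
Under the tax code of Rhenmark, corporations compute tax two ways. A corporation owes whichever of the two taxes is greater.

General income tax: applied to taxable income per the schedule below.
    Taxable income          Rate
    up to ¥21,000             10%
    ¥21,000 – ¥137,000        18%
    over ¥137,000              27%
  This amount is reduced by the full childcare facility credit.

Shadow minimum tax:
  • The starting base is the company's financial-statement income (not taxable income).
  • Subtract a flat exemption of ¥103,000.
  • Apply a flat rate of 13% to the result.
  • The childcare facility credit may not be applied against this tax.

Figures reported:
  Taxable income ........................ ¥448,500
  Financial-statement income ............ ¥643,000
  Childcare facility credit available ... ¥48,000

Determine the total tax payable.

General income tax:
  ¥21,000 × 10% = ¥2,100
  ¥116,000 × 18% = ¥20,880
  ¥311,500 × 27% = ¥84,105
  → ¥107,085
  Less childcare facility credit ¥48,000 → ¥59,085

Shadow minimum tax:
  Base (financial-statement income): ¥643,000
  Less exemption ¥103,000 → base ¥540,000
  ¥540,000 × 13% = ¥70,200

¥70,200 > ¥59,085, so the shadow minimum tax is the binding amount.

¥70,200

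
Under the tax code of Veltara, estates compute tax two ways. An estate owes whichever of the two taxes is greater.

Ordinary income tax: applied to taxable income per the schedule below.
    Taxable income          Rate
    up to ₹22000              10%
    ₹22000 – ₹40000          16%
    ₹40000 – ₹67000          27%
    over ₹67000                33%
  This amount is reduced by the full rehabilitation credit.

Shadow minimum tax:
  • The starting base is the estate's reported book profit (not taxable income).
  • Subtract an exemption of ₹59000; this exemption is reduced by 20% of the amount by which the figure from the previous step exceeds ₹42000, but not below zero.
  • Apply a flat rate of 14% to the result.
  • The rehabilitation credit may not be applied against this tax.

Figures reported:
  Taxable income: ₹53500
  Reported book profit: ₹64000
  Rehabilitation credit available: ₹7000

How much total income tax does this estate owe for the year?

Ordinary income tax:
  ₹22000 × 10% = ₹2200
  ₹18000 × 16% = ₹2880
  ₹13500 × 27% = ₹3645
  → ₹8725
  Less rehabilitation credit ₹7000 → ₹1725

Shadow minimum tax:
  Base (reported book profit): ₹64000
  Exemption: ₹59000 − 20% × (₹64000 − ₹42000) = ₹59000 − ₹4400 = ₹54600
  Base: ₹64000 − ₹54600 = ₹9400
  ₹9400 × 14% = ₹1316

₹1725 > ₹1316, so the ordinary income tax governs.

₹1725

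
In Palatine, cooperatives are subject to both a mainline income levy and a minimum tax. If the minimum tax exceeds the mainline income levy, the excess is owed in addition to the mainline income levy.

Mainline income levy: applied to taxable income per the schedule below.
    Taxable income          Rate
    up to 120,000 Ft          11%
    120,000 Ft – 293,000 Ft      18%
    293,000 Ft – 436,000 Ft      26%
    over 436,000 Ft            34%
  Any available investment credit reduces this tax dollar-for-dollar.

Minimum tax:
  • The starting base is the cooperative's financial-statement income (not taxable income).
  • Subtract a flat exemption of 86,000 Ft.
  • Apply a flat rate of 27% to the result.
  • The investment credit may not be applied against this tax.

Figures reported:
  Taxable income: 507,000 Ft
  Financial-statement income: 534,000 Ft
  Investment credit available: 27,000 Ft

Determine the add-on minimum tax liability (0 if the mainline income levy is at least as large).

Minimum tax:
  Base (financial-statement income): 534,000 Ft
  Less exemption 86,000 Ft → base 448,000 Ft
  448,000 Ft × 27% = 120,960 Ft

Mainline income levy:
  120,000 Ft × 11% = 13,200 Ft
  173,000 Ft × 18% = 31,140 Ft
  143,000 Ft × 26% = 37,180 Ft
  71,000 Ft × 34% = 24,140 Ft
  → 105,660 Ft
  Less investment credit 27,000 Ft → 78,660 Ft

Excess of minimum tax over mainline income levy: 120,960 Ft − 78,660 Ft = 42,300 Ft.

42,300 Ft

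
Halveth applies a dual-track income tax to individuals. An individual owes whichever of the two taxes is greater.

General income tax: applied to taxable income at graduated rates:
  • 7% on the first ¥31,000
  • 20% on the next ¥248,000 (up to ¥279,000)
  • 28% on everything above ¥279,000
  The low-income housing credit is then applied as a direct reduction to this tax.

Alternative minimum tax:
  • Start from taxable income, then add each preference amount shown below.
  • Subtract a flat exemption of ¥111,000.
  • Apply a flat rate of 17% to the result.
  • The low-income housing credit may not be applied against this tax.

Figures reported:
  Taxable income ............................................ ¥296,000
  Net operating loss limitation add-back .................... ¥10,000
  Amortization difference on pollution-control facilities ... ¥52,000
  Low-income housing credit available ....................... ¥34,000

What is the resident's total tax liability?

¥41,990

General income tax:
  ¥31,000 × 7% = ¥2,170
  ¥248,000 × 20% = ¥49,600
  ¥17,000 × 28% = ¥4,760
  → ¥56,530
  Less low-income housing credit ¥34,000 → ¥22,530

Alternative minimum tax:
  Adjusted income: ¥296,000 + ¥10,000 + ¥52,000 = ¥358,000
  Less exemption ¥111,000 → base ¥247,000
  ¥247,000 × 17% = ¥41,990

¥41,990 > ¥22,530, so the alternative minimum tax is the binding amount.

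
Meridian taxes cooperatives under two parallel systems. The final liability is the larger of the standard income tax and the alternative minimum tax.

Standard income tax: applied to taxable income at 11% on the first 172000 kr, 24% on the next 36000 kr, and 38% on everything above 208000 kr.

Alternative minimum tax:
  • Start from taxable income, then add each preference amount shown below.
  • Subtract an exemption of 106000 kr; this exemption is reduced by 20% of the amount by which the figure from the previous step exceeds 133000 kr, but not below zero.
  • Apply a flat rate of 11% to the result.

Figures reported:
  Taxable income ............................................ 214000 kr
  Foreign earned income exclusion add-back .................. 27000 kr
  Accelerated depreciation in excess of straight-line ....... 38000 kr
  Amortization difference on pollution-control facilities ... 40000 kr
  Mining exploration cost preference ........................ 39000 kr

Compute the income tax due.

32670 kr

Standard income tax:
  172000 kr × 11% = 18920 kr
  36000 kr × 24% = 8640 kr
  6000 kr × 38% = 2280 kr
  → 29840 kr

Alternative minimum tax:
  Adjusted income: 214000 kr + 27000 kr + 38000 kr + 40000 kr + 39000 kr = 358000 kr
  Exemption: 106000 kr − 20% × (358000 kr − 133000 kr) = 106000 kr − 45000 kr = 61000 kr
  Base: 358000 kr − 61000 kr = 297000 kr
  297000 kr × 11% = 32670 kr

32670 kr > 29840 kr, so the alternative minimum tax is the binding amount.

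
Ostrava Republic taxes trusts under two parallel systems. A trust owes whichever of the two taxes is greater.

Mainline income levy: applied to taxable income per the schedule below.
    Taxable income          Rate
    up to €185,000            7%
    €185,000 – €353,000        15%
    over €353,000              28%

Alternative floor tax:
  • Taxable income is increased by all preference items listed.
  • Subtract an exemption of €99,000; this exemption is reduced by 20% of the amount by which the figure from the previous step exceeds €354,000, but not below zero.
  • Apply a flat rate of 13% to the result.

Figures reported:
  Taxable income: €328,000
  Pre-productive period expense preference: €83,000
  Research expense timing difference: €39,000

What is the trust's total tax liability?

€48,126

Mainline income levy:
  €185,000 × 7% = €12,950
  €143,000 × 15% = €21,450
  → €34,400

Alternative floor tax:
  Adjusted income: €328,000 + €83,000 + €39,000 = €450,000
  Exemption: €99,000 − 20% × (€450,000 − €354,000) = €99,000 − €19,200 = €79,800
  Base: €450,000 − €79,800 = €370,200
  €370,200 × 13% = €48,126

€48,126 > €34,400, so the alternative floor tax is the binding amount.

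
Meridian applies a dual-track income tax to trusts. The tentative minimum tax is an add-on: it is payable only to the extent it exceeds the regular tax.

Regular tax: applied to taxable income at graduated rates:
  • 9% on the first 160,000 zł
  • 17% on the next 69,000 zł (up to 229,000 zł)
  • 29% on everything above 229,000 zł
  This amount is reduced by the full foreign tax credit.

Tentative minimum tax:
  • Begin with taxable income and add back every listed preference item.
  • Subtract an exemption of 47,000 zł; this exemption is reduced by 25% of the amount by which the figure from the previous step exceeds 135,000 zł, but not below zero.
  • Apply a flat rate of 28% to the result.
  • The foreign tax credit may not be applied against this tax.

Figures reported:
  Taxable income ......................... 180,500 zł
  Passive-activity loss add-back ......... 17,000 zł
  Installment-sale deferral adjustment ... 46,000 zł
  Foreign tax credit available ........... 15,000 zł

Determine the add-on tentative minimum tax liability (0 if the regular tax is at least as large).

59,730 zł

Regular tax:
  160,000 zł × 9% = 14,400 zł
  20,500 zł × 17% = 3,485 zł
  → 17,885 zł
  Less foreign tax credit 15,000 zł → 2,885 zł

Tentative minimum tax:
  Adjusted income: 180,500 zł + 17,000 zł + 46,000 zł = 243,500 zł
  Exemption: 47,000 zł − 25% × (243,500 zł − 135,000 zł) = 47,000 zł − 27,125 zł = 19,875 zł
  Base: 243,500 zł − 19,875 zł = 223,625 zł
  223,625 zł × 28% = 62,615 zł

Excess of tentative minimum tax over regular tax: 62,615 zł − 2,885 zł = 59,730 zł.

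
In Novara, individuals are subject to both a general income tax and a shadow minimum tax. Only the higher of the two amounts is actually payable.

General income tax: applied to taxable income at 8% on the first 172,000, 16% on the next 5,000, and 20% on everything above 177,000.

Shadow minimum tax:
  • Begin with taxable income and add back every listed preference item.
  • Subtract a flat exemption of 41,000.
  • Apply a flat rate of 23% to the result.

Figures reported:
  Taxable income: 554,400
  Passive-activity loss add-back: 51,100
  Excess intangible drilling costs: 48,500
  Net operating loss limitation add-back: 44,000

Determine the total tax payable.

General income tax:
  172,000 × 8% = 13,760
  5,000 × 16% = 800
  377,400 × 20% = 75,480
  → 90,040

Shadow minimum tax:
  Adjusted income: 554,400 + 51,100 + 48,500 + 44,000 = 698,000
  Less exemption 41,000 → base 657,000
  657,000 × 23% = 151,110

151,110 > 90,040, so the shadow minimum tax is the binding amount.

151,110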